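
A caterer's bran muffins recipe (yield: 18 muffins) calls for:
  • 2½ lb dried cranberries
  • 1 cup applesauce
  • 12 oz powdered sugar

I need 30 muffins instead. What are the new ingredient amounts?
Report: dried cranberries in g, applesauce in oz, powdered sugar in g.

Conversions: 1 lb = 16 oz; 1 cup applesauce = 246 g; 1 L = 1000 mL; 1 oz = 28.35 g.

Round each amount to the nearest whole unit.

dried cranberries: 1890 g; applesauce: 14 oz; powdered sugar: 567 g

Scaling factor: 30/18 = 5/3.
dried cranberries: 2.5 lb × 5/3 × 16 oz/lb × 28.35 g/oz = 1890 g
applesauce: 1 cup × 5/3 × 246 g/cup ÷ 28.35 g/oz ≈ 14 oz
powdered sugar: 12 oz × 5/3 × 28.35 g/oz = 567 g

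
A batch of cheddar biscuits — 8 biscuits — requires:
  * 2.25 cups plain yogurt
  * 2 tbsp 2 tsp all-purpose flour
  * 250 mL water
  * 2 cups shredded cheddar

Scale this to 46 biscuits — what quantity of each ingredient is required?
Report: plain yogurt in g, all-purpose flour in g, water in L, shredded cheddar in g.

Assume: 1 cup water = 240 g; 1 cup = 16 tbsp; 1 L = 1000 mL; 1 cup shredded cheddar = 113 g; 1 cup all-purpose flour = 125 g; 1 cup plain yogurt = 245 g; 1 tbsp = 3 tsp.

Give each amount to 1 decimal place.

plain yogurt: 3169.7 g; all-purpose flour: 119.8 g; water: 1.4 L; shredded cheddar: 1299.5 g

Scaling factor: 46/8 = 23/4 = 5.75.
plain yogurt: 2.25 cup × 23/4 × 245 g/cup ≈ 3169.7 g
all-purpose flour: (2 tbsp + 2 tsp = 8/3 tbsp) × 23/4 ÷ 16 tbsp/cup × 125 g/cup ≈ 119.8 g
water: 250 mL × 23/4 ÷ 1000 mL/L ≈ 1.4 L
shredded cheddar: 2 cup × 23/4 × 113 g/cup = 1299.5 g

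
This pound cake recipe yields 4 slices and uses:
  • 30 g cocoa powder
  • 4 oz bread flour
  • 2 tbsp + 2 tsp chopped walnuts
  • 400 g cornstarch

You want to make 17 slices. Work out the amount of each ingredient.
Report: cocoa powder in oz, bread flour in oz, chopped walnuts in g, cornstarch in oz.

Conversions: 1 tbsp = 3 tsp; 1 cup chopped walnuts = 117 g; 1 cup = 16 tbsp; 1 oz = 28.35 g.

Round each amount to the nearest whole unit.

cocoa powder: 4 oz; bread flour: 17 oz; chopped walnuts: 83 g; cornstarch: 60 oz

Scaling factor: 17/4 = 4.25.
cocoa powder: 30 g × 17/4 ÷ 28.35 g/oz ≈ 4 oz
bread flour: 4 oz × 17/4 = 17 oz
chopped walnuts: (2 tbsp + 2 tsp = 8/3 tbsp) × 17/4 ÷ 16 tbsp/cup × 117 g/cup ≈ 83 g
cornstarch: 400 g × 17/4 ÷ 28.35 g/oz ≈ 60 oz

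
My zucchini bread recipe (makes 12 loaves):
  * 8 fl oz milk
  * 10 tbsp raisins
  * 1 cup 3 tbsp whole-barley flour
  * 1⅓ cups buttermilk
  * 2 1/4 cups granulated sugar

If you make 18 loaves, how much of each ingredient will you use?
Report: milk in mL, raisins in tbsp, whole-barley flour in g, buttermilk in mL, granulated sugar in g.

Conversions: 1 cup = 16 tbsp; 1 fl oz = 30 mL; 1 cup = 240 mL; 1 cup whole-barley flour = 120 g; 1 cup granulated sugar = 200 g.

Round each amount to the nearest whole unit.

milk: 360 mL; raisins: 15 tbsp; whole-barley flour: 214 g; buttermilk: 480 mL; granulated sugar: 675 g

Scaling factor: 18/12 = 3/2 = 1.5.
milk: 8 fl oz × 3/2 × 30 mL/fl oz = 360 mL
raisins: 10 tbsp × 3/2 = 15 tbsp
whole-barley flour: (1 cup + 3 tbsp = 1.1875 cup) × 3/2 × 120 g/cup ≈ 214 g
buttermilk: 4/3 cup × 3/2 × 240 mL/cup = 480 mL
granulated sugar: 2.25 cup × 3/2 × 200 g/cup = 675 g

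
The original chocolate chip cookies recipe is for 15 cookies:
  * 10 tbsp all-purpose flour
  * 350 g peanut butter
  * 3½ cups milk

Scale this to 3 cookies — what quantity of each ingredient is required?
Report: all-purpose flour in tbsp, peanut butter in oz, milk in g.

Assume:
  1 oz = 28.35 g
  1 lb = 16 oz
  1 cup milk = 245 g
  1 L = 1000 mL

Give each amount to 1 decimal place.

all-purpose flour: 2.0 tbsp; peanut butter: 2.5 oz; milk: 171.5 g

Scaling factor: 3/15 = 1/5 = 0.2.
all-purpose flour: 10 tbsp × 1/5 = 2.0 tbsp
peanut butter: 350 g × 1/5 ÷ 28.35 g/oz ≈ 2.5 oz
milk: 3.5 cup × 1/5 × 245 g/cup = 171.5 g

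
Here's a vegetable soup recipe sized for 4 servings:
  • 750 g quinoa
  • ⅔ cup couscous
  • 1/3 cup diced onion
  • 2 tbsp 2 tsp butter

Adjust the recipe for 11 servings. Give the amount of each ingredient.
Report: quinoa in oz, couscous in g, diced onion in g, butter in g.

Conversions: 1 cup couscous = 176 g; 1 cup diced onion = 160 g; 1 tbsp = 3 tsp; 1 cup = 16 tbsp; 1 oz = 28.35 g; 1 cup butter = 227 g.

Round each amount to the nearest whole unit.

quinoa: 73 oz; couscous: 323 g; diced onion: 147 g; butter: 104 g

Scaling factor: 11/4 = 2.75.
quinoa: 750 g × 11/4 ÷ 28.35 g/oz ≈ 73 oz
couscous: 2/3 cup × 11/4 × 176 g/cup ≈ 323 g
diced onion: 1/3 cup × 11/4 × 160 g/cup ≈ 147 g
butter: (2 tbsp + 2 tsp = 8/3 tbsp) × 11/4 ÷ 16 tbsp/cup × 227 g/cup ≈ 104 g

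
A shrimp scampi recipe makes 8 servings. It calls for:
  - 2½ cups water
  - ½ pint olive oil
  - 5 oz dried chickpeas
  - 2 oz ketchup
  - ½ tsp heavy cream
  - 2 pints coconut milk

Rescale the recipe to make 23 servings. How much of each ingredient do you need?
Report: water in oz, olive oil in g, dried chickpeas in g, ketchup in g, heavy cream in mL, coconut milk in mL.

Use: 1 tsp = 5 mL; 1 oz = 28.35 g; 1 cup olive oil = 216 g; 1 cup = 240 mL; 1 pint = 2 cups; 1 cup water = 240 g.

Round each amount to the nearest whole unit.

Scaling factor: 23/8 = 2.875.
water: 2.5 cup × 23/8 × 240 g/cup ÷ 28.35 g/oz ≈ 61 oz
olive oil: 0.5 pint × 23/8 × 2 cup/pint × 216 g/cup = 621 g
dried chickpeas: 5 oz × 23/8 × 28.35 g/oz ≈ 408 g
ketchup: 2 oz × 23/8 × 28.35 g/oz ≈ 163 g
heavy cream: 0.5 tsp × 23/8 × 5 mL/tsp ≈ 7 mL
coconut milk: 2 pint × 23/8 × 2 cup/pint × 240 mL/cup = 2760 mL

water: 61 oz; olive oil: 621 g; dried chickpeas: 408 g; ketchup: 163 g; heavy cream: 7 mL; coconut milk: 2760 mL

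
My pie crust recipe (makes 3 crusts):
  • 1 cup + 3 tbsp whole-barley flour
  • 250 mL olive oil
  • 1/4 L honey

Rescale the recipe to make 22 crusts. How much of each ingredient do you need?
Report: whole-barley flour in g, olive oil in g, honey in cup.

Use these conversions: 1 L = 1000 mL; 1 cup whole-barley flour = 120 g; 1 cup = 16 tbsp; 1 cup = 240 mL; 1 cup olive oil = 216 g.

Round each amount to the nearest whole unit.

Scaling factor: 22/3.
whole-barley flour: (1 cup + 3 tbsp = 1.1875 cup) × 22/3 × 120 g/cup = 1045 g
olive oil: 250 mL × 22/3 ÷ 240 mL/cup × 216 g/cup = 1650 g
honey: 0.25 L × 22/3 × 1000 mL/L ÷ 240 mL/cup ≈ 8 cup

whole-barley flour: 1045 g; olive oil: 1650 g; honey: 8 cup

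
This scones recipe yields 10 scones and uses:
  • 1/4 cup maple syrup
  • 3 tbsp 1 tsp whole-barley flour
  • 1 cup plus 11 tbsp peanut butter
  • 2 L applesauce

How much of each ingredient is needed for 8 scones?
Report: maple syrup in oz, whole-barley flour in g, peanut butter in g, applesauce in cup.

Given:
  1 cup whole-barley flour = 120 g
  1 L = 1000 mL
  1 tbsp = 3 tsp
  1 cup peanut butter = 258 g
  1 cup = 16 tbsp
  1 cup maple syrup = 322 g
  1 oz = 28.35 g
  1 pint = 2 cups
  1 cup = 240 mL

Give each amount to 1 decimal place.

maple syrup: 2.3 oz; whole-barley flour: 20.0 g; peanut butter: 348.3 g; applesauce: 6.7 cup

Scaling factor: 8/10 = 4/5 = 0.8.
maple syrup: 0.25 cup × 4/5 × 322 g/cup ÷ 28.35 g/oz ≈ 2.3 oz
whole-barley flour: (3 tbsp + 1 tsp = 10/3 tbsp) × 4/5 ÷ 16 tbsp/cup × 120 g/cup = 20.0 g
peanut butter: (1 cup + 11 tbsp = 1.6875 cup) × 4/5 × 258 g/cup = 348.3 g
applesauce: 2 L × 4/5 × 1000 mL/L ÷ 240 mL/cup ≈ 6.7 cup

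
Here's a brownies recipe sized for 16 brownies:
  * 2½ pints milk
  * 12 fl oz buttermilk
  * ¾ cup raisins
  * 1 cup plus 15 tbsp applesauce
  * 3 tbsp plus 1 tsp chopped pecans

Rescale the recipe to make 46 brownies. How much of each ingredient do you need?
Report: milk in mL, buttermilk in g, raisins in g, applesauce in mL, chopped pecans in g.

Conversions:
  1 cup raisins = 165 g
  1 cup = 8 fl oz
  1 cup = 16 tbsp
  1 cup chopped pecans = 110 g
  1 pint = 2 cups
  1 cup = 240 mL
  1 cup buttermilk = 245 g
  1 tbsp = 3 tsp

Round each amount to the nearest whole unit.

milk: 3450 mL; buttermilk: 1057 g; raisins: 356 g; applesauce: 1337 mL; chopped pecans: 66 g

Scaling factor: 46/16 = 23/8 = 2.875.
milk: 2.5 pint × 23/8 × 2 cup/pint × 240 mL/cup = 3450 mL
buttermilk: 12 fl oz × 23/8 ÷ 8 fl oz/cup × 245 g/cup ≈ 1057 g
raisins: 0.75 cup × 23/8 × 165 g/cup ≈ 356 g
applesauce: (1 cup + 15 tbsp = 1.9375 cup) × 23/8 × 240 mL/cup ≈ 1337 mL
chopped pecans: (3 tbsp + 1 tsp = 10/3 tbsp) × 23/8 ÷ 16 tbsp/cup × 110 g/cup ≈ 66 g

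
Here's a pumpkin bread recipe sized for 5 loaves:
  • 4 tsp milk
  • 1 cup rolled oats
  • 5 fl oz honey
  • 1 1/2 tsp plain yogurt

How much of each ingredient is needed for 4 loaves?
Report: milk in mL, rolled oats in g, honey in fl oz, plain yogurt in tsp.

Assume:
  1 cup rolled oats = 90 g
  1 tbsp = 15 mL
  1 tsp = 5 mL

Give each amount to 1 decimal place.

Scaling factor: 4/5 = 0.8.
milk: 4 tsp × 4/5 × 5 mL/tsp = 16.0 mL
rolled oats: 1 cup × 4/5 × 90 g/cup = 72.0 g
honey: 5 fl oz × 4/5 = 4.0 fl oz
plain yogurt: 1.5 tsp × 4/5 = 1.2 tsp

milk: 16.0 mL; rolled oats: 72.0 g; honey: 4.0 fl oz; plain yogurt: 1.2 tsp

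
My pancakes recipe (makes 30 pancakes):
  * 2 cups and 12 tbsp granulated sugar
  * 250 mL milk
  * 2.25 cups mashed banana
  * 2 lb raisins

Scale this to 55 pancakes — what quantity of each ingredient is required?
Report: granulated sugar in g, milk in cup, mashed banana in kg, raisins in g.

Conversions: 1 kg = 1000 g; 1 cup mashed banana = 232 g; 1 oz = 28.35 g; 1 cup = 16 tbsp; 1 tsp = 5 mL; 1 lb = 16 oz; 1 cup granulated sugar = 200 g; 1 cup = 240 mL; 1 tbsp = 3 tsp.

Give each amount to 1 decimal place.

Scaling factor: 55/30 = 11/6.
granulated sugar: (2 cup + 12 tbsp = 2.75 cup) × 11/6 × 200 g/cup ≈ 1008.3 g
milk: 250 mL × 11/6 ÷ 240 mL/cup ≈ 1.9 cup
mashed banana: 2.25 cup × 11/6 × 232 g/cup ÷ 1000 g/kg ≈ 1.0 kg
raisins: 2 lb × 11/6 × 16 oz/lb × 28.35 g/oz = 1663.2 g

granulated sugar: 1008.3 g; milk: 1.9 cup; mashed banana: 1.0 kg; raisins: 1663.2 g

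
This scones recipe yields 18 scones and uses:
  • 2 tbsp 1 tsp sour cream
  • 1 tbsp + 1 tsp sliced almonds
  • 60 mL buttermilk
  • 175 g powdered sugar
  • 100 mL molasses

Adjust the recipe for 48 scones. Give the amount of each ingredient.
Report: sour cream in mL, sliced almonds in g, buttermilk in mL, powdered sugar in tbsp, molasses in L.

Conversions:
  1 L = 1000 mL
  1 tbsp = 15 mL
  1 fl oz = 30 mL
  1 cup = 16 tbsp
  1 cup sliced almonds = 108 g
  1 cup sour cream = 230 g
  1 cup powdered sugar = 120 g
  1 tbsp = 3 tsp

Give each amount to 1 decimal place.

sour cream: 93.3 mL; sliced almonds: 24.0 g; buttermilk: 160.0 mL; powdered sugar: 62.2 tbsp; molasses: 0.3 L

Scaling factor: 48/18 = 8/3.
sour cream: (2 tbsp + 1 tsp = 7/3 tbsp) × 8/3 × 15 mL/tbsp ≈ 93.3 mL
sliced almonds: (1 tbsp + 1 tsp = 4/3 tbsp) × 8/3 ÷ 16 tbsp/cup × 108 g/cup = 24.0 g
buttermilk: 60 mL × 8/3 = 160.0 mL
powdered sugar: 175 g × 8/3 ÷ 120 g/cup × 16 tbsp/cup ≈ 62.2 tbsp
molasses: 100 mL × 8/3 ÷ 1000 mL/L ≈ 0.3 L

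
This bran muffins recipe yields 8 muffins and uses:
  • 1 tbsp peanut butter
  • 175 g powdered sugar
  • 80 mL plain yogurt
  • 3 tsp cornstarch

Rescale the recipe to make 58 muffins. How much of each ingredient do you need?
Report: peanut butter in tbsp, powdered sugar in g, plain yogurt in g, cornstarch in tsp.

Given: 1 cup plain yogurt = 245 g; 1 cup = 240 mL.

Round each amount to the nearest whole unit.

Scaling factor: 58/8 = 29/4 = 7.25.
peanut butter: 1 tbsp × 29/4 ≈ 7 tbsp
powdered sugar: 175 g × 29/4 ≈ 1269 g
plain yogurt: 80 mL × 29/4 ÷ 240 mL/cup × 245 g/cup ≈ 592 g
cornstarch: 3 tsp × 29/4 ≈ 22 tsp

peanut butter: 7 tbsp; powdered sugar: 1269 g; plain yogurt: 592 g; cornstarch: 22 tsp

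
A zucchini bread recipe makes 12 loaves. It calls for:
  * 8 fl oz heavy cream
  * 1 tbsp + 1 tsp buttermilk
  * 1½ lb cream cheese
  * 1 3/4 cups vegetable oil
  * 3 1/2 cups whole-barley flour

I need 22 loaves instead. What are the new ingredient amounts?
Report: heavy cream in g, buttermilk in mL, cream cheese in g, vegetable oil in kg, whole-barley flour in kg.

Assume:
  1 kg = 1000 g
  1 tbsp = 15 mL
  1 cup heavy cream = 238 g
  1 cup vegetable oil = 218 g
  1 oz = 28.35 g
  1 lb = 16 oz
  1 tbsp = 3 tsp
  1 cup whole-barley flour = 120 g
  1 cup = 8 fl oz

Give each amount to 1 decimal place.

Scaling factor: 22/12 = 11/6.
heavy cream: 8 fl oz × 11/6 ÷ 8 fl oz/cup × 238 g/cup ≈ 436.3 g
buttermilk: (1 tbsp + 1 tsp = 4/3 tbsp) × 11/6 × 15 mL/tbsp ≈ 36.7 mL
cream cheese: 1.5 lb × 11/6 × 16 oz/lb × 28.35 g/oz = 1247.4 g
vegetable oil: 1.75 cup × 11/6 × 218 g/cup ÷ 1000 g/kg ≈ 0.7 kg
whole-barley flour: 3.5 cup × 11/6 × 120 g/cup ÷ 1000 g/kg ≈ 0.8 kg

heavy cream: 436.3 g; buttermilk: 36.7 mL; cream cheese: 1247.4 g; vegetable oil: 0.7 kg; whole-barley flour: 0.8 kg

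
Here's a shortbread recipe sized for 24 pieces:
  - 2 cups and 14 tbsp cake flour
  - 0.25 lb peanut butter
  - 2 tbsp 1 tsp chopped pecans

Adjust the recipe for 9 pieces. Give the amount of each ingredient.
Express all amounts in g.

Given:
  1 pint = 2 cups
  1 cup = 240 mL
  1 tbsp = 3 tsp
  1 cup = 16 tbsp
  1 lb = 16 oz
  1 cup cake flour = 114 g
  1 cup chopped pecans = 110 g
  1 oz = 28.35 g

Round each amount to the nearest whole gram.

cake flour: 123 g; peanut butter: 43 g; chopped pecans: 6 g

Scaling factor: 9/24 = 3/8 = 0.375.
cake flour: (2 cup + 14 tbsp = 2.875 cup) × 3/8 × 114 g/cup ≈ 123 g
peanut butter: 0.25 lb × 3/8 × 16 oz/lb × 28.35 g/oz ≈ 43 g
chopped pecans: (2 tbsp + 1 tsp = 7/3 tbsp) × 3/8 ÷ 16 tbsp/cup × 110 g/cup ≈ 6 g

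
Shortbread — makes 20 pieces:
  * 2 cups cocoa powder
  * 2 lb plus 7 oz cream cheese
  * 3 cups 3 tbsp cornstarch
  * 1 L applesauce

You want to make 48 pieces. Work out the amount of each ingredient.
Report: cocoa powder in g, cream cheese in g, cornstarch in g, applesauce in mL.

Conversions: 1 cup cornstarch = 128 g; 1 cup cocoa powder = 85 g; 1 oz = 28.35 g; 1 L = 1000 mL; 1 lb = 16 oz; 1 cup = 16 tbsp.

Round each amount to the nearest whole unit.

Scaling factor: 48/20 = 12/5 = 2.4.
cocoa powder: 2 cup × 12/5 × 85 g/cup = 408 g
cream cheese: (2 lb + 7 oz = 2.4375 lb) × 12/5 × 16 oz/lb × 28.35 g/oz ≈ 2654 g
cornstarch: (3 cup + 3 tbsp = 3.1875 cup) × 12/5 × 128 g/cup ≈ 979 g
applesauce: 1 L × 12/5 × 1000 mL/L = 2400 mL

cocoa powder: 408 g; cream cheese: 2654 g; cornstarch: 979 g; applesauce: 2400 mL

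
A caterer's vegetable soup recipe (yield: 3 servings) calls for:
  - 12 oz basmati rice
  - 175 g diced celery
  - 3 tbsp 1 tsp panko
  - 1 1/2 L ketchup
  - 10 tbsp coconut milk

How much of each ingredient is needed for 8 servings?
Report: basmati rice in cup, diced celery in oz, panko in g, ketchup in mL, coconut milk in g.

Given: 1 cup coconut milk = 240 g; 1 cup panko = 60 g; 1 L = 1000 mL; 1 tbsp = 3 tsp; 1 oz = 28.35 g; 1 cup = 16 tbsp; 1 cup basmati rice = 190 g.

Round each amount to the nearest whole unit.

Scaling factor: 8/3.
basmati rice: 12 oz × 8/3 × 28.35 g/oz ÷ 190 g/cup ≈ 5 cup
diced celery: 175 g × 8/3 ÷ 28.35 g/oz ≈ 16 oz
panko: (3 tbsp + 1 tsp = 10/3 tbsp) × 8/3 ÷ 16 tbsp/cup × 60 g/cup ≈ 33 g
ketchup: 1.5 L × 8/3 × 1000 mL/L = 4000 mL
coconut milk: 10 tbsp × 8/3 ÷ 16 tbsp/cup × 240 g/cup = 400 g

basmati rice: 5 cup; diced celery: 16 oz; panko: 33 g; ketchup: 4000 mL; coconut milk: 400 g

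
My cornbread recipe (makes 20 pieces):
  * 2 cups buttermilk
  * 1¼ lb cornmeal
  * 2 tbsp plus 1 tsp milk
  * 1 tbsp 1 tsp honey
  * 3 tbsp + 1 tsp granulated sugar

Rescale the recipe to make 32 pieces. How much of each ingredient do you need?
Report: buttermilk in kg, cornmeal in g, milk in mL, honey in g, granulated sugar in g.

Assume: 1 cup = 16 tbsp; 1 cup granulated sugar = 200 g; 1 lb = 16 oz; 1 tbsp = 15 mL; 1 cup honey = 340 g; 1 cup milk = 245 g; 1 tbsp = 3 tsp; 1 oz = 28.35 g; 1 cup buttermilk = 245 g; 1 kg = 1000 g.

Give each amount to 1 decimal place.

Scaling factor: 32/20 = 8/5 = 1.6.
buttermilk: 2 cup × 8/5 × 245 g/cup ÷ 1000 g/kg ≈ 0.8 kg
cornmeal: 1.25 lb × 8/5 × 16 oz/lb × 28.35 g/oz = 907.2 g
milk: (2 tbsp + 1 tsp = 7/3 tbsp) × 8/5 × 15 mL/tbsp = 56.0 mL
honey: (1 tbsp + 1 tsp = 4/3 tbsp) × 8/5 ÷ 16 tbsp/cup × 340 g/cup ≈ 45.3 g
granulated sugar: (3 tbsp + 1 tsp = 10/3 tbsp) × 8/5 ÷ 16 tbsp/cup × 200 g/cup ≈ 66.7 g

buttermilk: 0.8 kg; cornmeal: 907.2 g; milk: 56.0 mL; honey: 45.3 g; granulated sugar: 66.7 g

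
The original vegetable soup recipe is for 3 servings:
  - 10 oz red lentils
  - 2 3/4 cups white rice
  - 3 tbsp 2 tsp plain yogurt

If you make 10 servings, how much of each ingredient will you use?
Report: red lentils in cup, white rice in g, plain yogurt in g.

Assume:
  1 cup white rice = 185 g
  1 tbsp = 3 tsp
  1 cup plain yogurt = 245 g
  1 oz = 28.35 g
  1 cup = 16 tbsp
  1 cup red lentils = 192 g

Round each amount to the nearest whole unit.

red lentils: 5 cup; white rice: 1696 g; plain yogurt: 187 g

Scaling factor: 10/3.
red lentils: 10 oz × 10/3 × 28.35 g/oz ÷ 192 g/cup ≈ 5 cup
white rice: 2.75 cup × 10/3 × 185 g/cup ≈ 1696 g
plain yogurt: (3 tbsp + 2 tsp = 11/3 tbsp) × 10/3 ÷ 16 tbsp/cup × 245 g/cup ≈ 187 g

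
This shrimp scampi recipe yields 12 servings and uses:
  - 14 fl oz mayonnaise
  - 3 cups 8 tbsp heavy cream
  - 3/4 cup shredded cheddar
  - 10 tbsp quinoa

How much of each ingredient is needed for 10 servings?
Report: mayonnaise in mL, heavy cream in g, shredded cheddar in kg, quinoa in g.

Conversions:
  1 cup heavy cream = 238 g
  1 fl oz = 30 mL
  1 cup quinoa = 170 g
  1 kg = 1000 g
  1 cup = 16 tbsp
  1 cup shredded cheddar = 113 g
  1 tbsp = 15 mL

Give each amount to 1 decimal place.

mayonnaise: 350.0 mL; heavy cream: 694.2 g; shredded cheddar: 0.1 kg; quinoa: 88.5 g

Scaling factor: 10/12 = 5/6.
mayonnaise: 14 fl oz × 5/6 × 30 mL/fl oz = 350.0 mL
heavy cream: (3 cup + 8 tbsp = 3.5 cup) × 5/6 × 238 g/cup ≈ 694.2 g
shredded cheddar: 0.75 cup × 5/6 × 113 g/cup ÷ 1000 g/kg ≈ 0.1 kg
quinoa: 10 tbsp × 5/6 ÷ 16 tbsp/cup × 170 g/cup ≈ 88.5 g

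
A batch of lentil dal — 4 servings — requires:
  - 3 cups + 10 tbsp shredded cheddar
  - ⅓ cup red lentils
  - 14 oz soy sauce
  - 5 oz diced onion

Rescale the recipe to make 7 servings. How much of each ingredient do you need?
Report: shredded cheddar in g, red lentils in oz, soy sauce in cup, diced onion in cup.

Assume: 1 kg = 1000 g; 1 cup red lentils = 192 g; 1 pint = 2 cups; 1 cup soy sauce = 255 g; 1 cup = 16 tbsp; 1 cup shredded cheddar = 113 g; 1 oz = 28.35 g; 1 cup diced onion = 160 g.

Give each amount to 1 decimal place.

Scaling factor: 7/4 = 1.75.
shredded cheddar: (3 cup + 10 tbsp = 3.625 cup) × 7/4 × 113 g/cup ≈ 716.8 g
red lentils: 1/3 cup × 7/4 × 192 g/cup ÷ 28.35 g/oz ≈ 4.0 oz
soy sauce: 14 oz × 7/4 × 28.35 g/oz ÷ 255 g/cup ≈ 2.7 cup
diced onion: 5 oz × 7/4 × 28.35 g/oz ÷ 160 g/cup ≈ 1.6 cup

shredded cheddar: 716.8 g; red lentils: 4.0 oz; soy sauce: 2.7 cup; diced onion: 1.6 cup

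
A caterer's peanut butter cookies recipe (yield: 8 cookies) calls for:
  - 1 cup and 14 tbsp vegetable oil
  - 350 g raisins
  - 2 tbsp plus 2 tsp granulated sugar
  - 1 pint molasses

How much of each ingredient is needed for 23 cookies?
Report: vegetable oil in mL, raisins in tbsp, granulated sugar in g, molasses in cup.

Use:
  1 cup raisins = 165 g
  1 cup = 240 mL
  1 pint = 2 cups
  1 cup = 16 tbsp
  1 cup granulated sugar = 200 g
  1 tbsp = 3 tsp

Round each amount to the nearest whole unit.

Scaling factor: 23/8 = 2.875.
vegetable oil: (1 cup + 14 tbsp = 1.875 cup) × 23/8 × 240 mL/cup ≈ 1294 mL
raisins: 350 g × 23/8 ÷ 165 g/cup × 16 tbsp/cup ≈ 98 tbsp
granulated sugar: (2 tbsp + 2 tsp = 8/3 tbsp) × 23/8 ÷ 16 tbsp/cup × 200 g/cup ≈ 96 g
molasses: 1 pint × 23/8 × 2 cup/pint ≈ 6 cup

vegetable oil: 1294 mL; raisins: 98 tbsp; granulated sugar: 96 g; molasses: 6 cup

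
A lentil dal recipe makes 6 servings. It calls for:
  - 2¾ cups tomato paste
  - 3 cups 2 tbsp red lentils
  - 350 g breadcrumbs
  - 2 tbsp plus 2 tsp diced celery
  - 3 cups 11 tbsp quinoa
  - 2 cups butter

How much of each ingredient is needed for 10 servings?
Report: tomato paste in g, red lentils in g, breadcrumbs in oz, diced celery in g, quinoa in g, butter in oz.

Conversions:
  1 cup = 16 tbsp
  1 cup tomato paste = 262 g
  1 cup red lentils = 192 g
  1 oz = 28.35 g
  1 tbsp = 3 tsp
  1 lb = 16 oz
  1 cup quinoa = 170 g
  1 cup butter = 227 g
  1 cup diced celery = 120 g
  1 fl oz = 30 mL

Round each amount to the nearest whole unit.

tomato paste: 1201 g; red lentils: 1000 g; breadcrumbs: 21 oz; diced celery: 33 g; quinoa: 1045 g; butter: 27 oz

Scaling factor: 10/6 = 5/3.
tomato paste: 2.75 cup × 5/3 × 262 g/cup ≈ 1201 g
red lentils: (3 cup + 2 tbsp = 3.125 cup) × 5/3 × 192 g/cup = 1000 g
breadcrumbs: 350 g × 5/3 ÷ 28.35 g/oz ≈ 21 oz
diced celery: (2 tbsp + 2 tsp = 8/3 tbsp) × 5/3 ÷ 16 tbsp/cup × 120 g/cup ≈ 33 g
quinoa: (3 cup + 11 tbsp = 3.6875 cup) × 5/3 × 170 g/cup ≈ 1045 g
butter: 2 cup × 5/3 × 227 g/cup ÷ 28.35 g/oz ≈ 27 oz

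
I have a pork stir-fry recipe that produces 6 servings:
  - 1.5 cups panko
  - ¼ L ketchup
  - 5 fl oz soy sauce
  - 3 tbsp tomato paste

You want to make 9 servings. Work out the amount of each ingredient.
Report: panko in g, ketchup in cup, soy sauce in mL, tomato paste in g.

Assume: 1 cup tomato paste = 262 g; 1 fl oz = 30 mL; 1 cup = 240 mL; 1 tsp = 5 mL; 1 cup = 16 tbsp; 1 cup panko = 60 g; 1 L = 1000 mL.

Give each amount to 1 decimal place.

panko: 135.0 g; ketchup: 1.6 cup; soy sauce: 225.0 mL; tomato paste: 73.7 g

Scaling factor: 9/6 = 3/2 = 1.5.
panko: 1.5 cup × 3/2 × 60 g/cup = 135.0 g
ketchup: 0.25 L × 3/2 × 1000 mL/L ÷ 240 mL/cup ≈ 1.6 cup
soy sauce: 5 fl oz × 3/2 × 30 mL/fl oz = 225.0 mL
tomato paste: 3 tbsp × 3/2 ÷ 16 tbsp/cup × 262 g/cup ≈ 73.7 g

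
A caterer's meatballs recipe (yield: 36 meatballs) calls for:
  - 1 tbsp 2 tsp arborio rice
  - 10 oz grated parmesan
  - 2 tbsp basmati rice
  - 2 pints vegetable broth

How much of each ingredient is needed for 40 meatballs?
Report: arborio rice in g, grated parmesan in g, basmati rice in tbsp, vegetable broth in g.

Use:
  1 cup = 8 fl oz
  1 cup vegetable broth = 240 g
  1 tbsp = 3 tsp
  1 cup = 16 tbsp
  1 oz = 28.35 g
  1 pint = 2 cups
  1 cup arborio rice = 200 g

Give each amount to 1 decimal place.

Scaling factor: 40/36 = 10/9.
arborio rice: (1 tbsp + 2 tsp = 5/3 tbsp) × 10/9 ÷ 16 tbsp/cup × 200 g/cup ≈ 23.1 g
grated parmesan: 10 oz × 10/9 × 28.35 g/oz = 315.0 g
basmati rice: 2 tbsp × 10/9 ≈ 2.2 tbsp
vegetable broth: 2 pint × 10/9 × 2 cup/pint × 240 g/cup ≈ 1066.7 g

arborio rice: 23.1 g; grated parmesan: 315.0 g; basmati rice: 2.2 tbsp; vegetable broth: 1066.7 g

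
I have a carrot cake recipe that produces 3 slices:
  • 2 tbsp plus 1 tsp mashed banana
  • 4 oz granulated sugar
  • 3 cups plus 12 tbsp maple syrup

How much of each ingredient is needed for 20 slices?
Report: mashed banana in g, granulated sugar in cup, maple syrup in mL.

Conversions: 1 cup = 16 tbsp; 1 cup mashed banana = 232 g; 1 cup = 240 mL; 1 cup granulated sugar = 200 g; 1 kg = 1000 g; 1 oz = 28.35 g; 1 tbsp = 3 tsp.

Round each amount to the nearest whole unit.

Scaling factor: 20/3.
mashed banana: (2 tbsp + 1 tsp = 7/3 tbsp) × 20/3 ÷ 16 tbsp/cup × 232 g/cup ≈ 226 g
granulated sugar: 4 oz × 20/3 × 28.35 g/oz ÷ 200 g/cup ≈ 4 cup
maple syrup: (3 cup + 12 tbsp = 3.75 cup) × 20/3 × 240 mL/cup = 6000 mL

mashed banana: 226 g; granulated sugar: 4 cup; maple syrup: 6000 mL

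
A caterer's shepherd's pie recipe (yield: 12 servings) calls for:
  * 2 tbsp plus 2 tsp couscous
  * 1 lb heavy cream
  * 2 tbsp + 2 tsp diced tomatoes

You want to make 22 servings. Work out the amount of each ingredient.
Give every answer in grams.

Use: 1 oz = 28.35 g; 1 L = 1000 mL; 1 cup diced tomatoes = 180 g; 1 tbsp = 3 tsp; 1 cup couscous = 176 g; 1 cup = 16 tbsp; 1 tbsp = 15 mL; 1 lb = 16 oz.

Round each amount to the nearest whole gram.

couscous: 54 g; heavy cream: 832 g; diced tomatoes: 55 g

Scaling factor: 22/12 = 11/6.
couscous: (2 tbsp + 2 tsp = 8/3 tbsp) × 11/6 ÷ 16 tbsp/cup × 176 g/cup ≈ 54 g
heavy cream: 1 lb × 11/6 × 16 oz/lb × 28.35 g/oz ≈ 832 g
diced tomatoes: (2 tbsp + 2 tsp = 8/3 tbsp) × 11/6 ÷ 16 tbsp/cup × 180 g/cup = 55 g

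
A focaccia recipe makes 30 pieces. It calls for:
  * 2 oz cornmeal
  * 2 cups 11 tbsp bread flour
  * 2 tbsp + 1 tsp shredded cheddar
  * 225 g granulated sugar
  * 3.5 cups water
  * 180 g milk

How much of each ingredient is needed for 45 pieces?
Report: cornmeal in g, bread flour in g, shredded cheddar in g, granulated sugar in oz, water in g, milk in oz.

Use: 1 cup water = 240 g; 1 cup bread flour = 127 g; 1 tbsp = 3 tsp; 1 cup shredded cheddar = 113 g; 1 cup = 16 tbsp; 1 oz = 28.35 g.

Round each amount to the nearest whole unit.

Scaling factor: 45/30 = 3/2 = 1.5.
cornmeal: 2 oz × 3/2 × 28.35 g/oz ≈ 85 g
bread flour: (2 cup + 11 tbsp = 2.6875 cup) × 3/2 × 127 g/cup ≈ 512 g
shredded cheddar: (2 tbsp + 1 tsp = 7/3 tbsp) × 3/2 ÷ 16 tbsp/cup × 113 g/cup ≈ 25 g
granulated sugar: 225 g × 3/2 ÷ 28.35 g/oz ≈ 12 oz
water: 3.5 cup × 3/2 × 240 g/cup = 1260 g
milk: 180 g × 3/2 ÷ 28.35 g/oz ≈ 10 oz

cornmeal: 85 g; bread flour: 512 g; shredded cheddar: 25 g; granulated sugar: 12 oz; water: 1260 g; milk: 10 oz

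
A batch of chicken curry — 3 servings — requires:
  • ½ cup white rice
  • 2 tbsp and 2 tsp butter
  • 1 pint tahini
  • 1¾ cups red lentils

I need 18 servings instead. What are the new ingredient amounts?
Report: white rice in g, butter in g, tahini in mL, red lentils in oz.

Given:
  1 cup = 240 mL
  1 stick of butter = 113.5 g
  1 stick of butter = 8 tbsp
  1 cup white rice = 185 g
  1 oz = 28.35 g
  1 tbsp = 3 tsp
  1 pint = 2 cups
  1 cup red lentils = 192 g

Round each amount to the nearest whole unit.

Scaling factor: 18/3 = 6.
white rice: 0.5 cup × 6 × 185 g/cup = 555 g
butter: (2 tbsp + 2 tsp = 8/3 tbsp) × 6 ÷ 8 tbsp/stick × 113.5 g/stick = 227 g
tahini: 1 pint × 6 × 2 cup/pint × 240 mL/cup = 2880 mL
red lentils: 1.75 cup × 6 × 192 g/cup ÷ 28.35 g/oz ≈ 71 oz

white rice: 555 g; butter: 227 g; tahini: 2880 mL; red lentils: 71 oz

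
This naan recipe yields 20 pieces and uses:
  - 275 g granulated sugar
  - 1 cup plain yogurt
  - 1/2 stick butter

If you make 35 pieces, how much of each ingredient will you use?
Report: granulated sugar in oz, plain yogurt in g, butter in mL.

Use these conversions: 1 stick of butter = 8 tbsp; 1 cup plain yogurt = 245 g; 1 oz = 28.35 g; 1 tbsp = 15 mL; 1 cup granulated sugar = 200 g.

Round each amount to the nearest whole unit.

Scaling factor: 35/20 = 7/4 = 1.75.
granulated sugar: 275 g × 7/4 ÷ 28.35 g/oz ≈ 17 oz
plain yogurt: 1 cup × 7/4 × 245 g/cup ≈ 429 g
butter: 0.5 stick × 7/4 × 8 tbsp/stick × 15 mL/tbsp = 105 mL

granulated sugar: 17 oz; plain yogurt: 429 g; butter: 105 mL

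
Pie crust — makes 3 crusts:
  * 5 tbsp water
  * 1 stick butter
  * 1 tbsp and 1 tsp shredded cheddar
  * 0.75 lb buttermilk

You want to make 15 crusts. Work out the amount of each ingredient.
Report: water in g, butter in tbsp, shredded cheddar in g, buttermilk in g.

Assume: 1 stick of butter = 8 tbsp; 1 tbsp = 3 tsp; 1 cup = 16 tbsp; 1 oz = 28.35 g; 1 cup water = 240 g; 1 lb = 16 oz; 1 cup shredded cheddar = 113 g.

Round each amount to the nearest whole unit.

Scaling factor: 15/3 = 5.
water: 5 tbsp × 5 ÷ 16 tbsp/cup × 240 g/cup = 375 g
butter: 1 stick × 5 × 8 tbsp/stick = 40 tbsp
shredded cheddar: (1 tbsp + 1 tsp = 4/3 tbsp) × 5 ÷ 16 tbsp/cup × 113 g/cup ≈ 47 g
buttermilk: 0.75 lb × 5 × 16 oz/lb × 28.35 g/oz = 1701 g

water: 375 g; butter: 40 tbsp; shredded cheddar: 47 g; buttermilk: 1701 g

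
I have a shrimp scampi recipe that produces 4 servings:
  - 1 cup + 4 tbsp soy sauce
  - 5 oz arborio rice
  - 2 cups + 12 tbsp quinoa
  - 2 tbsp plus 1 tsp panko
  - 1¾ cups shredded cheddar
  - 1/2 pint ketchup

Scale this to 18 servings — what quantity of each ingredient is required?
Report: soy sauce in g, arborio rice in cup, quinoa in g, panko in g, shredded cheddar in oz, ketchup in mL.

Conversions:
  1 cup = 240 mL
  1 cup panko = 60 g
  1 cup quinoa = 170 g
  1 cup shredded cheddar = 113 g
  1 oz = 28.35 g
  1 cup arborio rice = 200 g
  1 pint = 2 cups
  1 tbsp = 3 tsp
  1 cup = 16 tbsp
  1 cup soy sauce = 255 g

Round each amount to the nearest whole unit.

Scaling factor: 18/4 = 9/2 = 4.5.
soy sauce: (1 cup + 4 tbsp = 1.25 cup) × 9/2 × 255 g/cup ≈ 1434 g
arborio rice: 5 oz × 9/2 × 28.35 g/oz ÷ 200 g/cup ≈ 3 cup
quinoa: (2 cup + 12 tbsp = 2.75 cup) × 9/2 × 170 g/cup ≈ 2104 g
panko: (2 tbsp + 1 tsp = 7/3 tbsp) × 9/2 ÷ 16 tbsp/cup × 60 g/cup ≈ 39 g
shredded cheddar: 1.75 cup × 9/2 × 113 g/cup ÷ 28.35 g/oz ≈ 31 oz
ketchup: 0.5 pint × 9/2 × 2 cup/pint × 240 mL/cup = 1080 mL

soy sauce: 1434 g; arborio rice: 3 cup; quinoa: 2104 g; panko: 39 g; shredded cheddar: 31 oz; ketchup: 1080 mL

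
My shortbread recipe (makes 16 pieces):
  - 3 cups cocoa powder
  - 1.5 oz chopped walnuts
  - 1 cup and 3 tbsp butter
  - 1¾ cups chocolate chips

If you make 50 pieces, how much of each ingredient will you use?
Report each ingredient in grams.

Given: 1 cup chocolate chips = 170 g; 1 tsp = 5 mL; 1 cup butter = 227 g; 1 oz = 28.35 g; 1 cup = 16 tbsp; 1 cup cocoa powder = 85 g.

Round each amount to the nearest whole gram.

cocoa powder: 797 g; chopped walnuts: 133 g; butter: 842 g; chocolate chips: 930 g

Scaling factor: 50/16 = 25/8 = 3.125.
cocoa powder: 3 cup × 25/8 × 85 g/cup ≈ 797 g
chopped walnuts: 1.5 oz × 25/8 × 28.35 g/oz ≈ 133 g
butter: (1 cup + 3 tbsp = 1.1875 cup) × 25/8 × 227 g/cup ≈ 842 g
chocolate chips: 1.75 cup × 25/8 × 170 g/cup ≈ 930 g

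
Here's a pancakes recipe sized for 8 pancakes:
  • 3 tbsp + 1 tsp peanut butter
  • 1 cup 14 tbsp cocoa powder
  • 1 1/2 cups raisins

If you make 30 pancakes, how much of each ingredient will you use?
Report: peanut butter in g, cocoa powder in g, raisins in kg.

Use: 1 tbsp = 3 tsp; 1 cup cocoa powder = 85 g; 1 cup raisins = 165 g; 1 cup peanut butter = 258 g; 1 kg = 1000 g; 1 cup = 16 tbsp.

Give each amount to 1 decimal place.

Scaling factor: 30/8 = 15/4 = 3.75.
peanut butter: (3 tbsp + 1 tsp = 10/3 tbsp) × 15/4 ÷ 16 tbsp/cup × 258 g/cup ≈ 201.6 g
cocoa powder: (1 cup + 14 tbsp = 1.875 cup) × 15/4 × 85 g/cup ≈ 597.7 g
raisins: 1.5 cup × 15/4 × 165 g/cup ÷ 1000 g/kg ≈ 0.9 kg

peanut butter: 201.6 g; cocoa powder: 597.7 g; raisins: 0.9 kg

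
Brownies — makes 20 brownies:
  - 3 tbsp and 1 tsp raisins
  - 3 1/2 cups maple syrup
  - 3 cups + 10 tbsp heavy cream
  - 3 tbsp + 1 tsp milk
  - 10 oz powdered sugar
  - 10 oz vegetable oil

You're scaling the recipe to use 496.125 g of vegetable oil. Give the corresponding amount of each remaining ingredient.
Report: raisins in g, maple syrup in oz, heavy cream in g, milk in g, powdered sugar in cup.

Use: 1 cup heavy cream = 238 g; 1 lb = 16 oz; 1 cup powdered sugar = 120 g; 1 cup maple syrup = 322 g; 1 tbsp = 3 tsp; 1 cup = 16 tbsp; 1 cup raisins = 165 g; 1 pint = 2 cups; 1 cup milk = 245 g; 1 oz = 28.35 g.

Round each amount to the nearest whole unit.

raisins: 60 g; maple syrup: 70 oz; heavy cream: 1510 g; milk: 89 g; powdered sugar: 4 cup

The original recipe has 283.5 g of vegetable oil, so the scaling factor is 496.125 ÷ 283.5 = 7/4 = 1.75.
raisins: (3 tbsp + 1 tsp = 10/3 tbsp) × 7/4 ÷ 16 tbsp/cup × 165 g/cup ≈ 60 g
maple syrup: 3.5 cup × 7/4 × 322 g/cup ÷ 28.35 g/oz ≈ 70 oz
heavy cream: (3 cup + 10 tbsp = 3.625 cup) × 7/4 × 238 g/cup ≈ 1510 g
milk: (3 tbsp + 1 tsp = 10/3 tbsp) × 7/4 ÷ 16 tbsp/cup × 245 g/cup ≈ 89 g
powdered sugar: 10 oz × 7/4 × 28.35 g/oz ÷ 120 g/cup ≈ 4 cup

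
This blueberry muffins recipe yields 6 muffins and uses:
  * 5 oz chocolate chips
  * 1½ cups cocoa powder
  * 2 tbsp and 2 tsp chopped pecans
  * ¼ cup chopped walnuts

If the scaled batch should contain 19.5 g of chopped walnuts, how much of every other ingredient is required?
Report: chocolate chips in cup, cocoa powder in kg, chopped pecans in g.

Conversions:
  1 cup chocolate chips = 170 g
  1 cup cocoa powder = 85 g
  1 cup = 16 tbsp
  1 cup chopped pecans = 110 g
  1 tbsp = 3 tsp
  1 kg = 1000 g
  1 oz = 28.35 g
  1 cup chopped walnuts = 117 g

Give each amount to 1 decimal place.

The original recipe has 29.25 g of chopped walnuts, so the scaling factor is 19.5 ÷ 29.25 = 2/3.
chocolate chips: 5 oz × 2/3 × 28.35 g/oz ÷ 170 g/cup ≈ 0.6 cup
cocoa powder: 1.5 cup × 2/3 × 85 g/cup ÷ 1000 g/kg ≈ 0.1 kg
chopped pecans: (2 tbsp + 2 tsp = 8/3 tbsp) × 2/3 ÷ 16 tbsp/cup × 110 g/cup ≈ 12.2 g

chocolate chips: 0.6 cup; cocoa powder: 0.1 kg; chopped pecans: 12.2 g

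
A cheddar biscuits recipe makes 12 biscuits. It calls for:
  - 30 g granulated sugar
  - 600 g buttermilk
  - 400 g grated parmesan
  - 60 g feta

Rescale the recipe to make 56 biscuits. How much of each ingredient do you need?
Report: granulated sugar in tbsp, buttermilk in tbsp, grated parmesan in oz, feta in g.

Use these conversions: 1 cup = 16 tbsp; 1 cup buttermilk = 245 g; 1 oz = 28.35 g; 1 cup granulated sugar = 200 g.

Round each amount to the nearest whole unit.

granulated sugar: 11 tbsp; buttermilk: 183 tbsp; grated parmesan: 66 oz; feta: 280 g

Scaling factor: 56/12 = 14/3.
granulated sugar: 30 g × 14/3 ÷ 200 g/cup × 16 tbsp/cup ≈ 11 tbsp
buttermilk: 600 g × 14/3 ÷ 245 g/cup × 16 tbsp/cup ≈ 183 tbsp
grated parmesan: 400 g × 14/3 ÷ 28.35 g/oz ≈ 66 oz
feta: 60 g × 14/3 = 280 g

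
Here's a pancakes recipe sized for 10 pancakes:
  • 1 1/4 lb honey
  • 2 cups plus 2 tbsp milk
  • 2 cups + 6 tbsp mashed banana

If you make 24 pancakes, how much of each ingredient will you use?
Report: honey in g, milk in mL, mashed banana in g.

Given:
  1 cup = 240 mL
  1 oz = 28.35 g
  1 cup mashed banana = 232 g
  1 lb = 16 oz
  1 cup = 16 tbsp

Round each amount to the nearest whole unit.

honey: 1361 g; milk: 1224 mL; mashed banana: 1322 g

Scaling factor: 24/10 = 12/5 = 2.4.
honey: 1.25 lb × 12/5 × 16 oz/lb × 28.35 g/oz ≈ 1361 g
milk: (2 cup + 2 tbsp = 2.125 cup) × 12/5 × 240 mL/cup = 1224 mL
mashed banana: (2 cup + 6 tbsp = 2.375 cup) × 12/5 × 232 g/cup ≈ 1322 g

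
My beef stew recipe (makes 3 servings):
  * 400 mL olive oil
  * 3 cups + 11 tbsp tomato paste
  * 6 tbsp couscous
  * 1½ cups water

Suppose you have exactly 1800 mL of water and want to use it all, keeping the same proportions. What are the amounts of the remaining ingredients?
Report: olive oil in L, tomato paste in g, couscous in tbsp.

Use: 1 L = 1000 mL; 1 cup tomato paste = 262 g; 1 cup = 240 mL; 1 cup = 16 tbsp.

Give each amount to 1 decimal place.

The original recipe has 360 mL of water, so the scaling factor is 1800 ÷ 360 = 5.
olive oil: 400 mL × 5 ÷ 1000 mL/L = 2.0 L
tomato paste: (3 cup + 11 tbsp = 3.6875 cup) × 5 × 262 g/cup ≈ 4830.6 g
couscous: 6 tbsp × 5 = 30.0 tbsp

olive oil: 2.0 L; tomato paste: 4830.6 g; couscous: 30.0 tbsp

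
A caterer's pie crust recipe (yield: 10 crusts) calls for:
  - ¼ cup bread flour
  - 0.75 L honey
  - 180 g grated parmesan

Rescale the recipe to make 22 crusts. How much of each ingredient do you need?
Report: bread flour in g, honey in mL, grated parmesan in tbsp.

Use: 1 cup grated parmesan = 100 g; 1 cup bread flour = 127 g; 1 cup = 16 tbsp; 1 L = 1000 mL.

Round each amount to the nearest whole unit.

bread flour: 70 g; honey: 1650 mL; grated parmesan: 63 tbsp

Scaling factor: 22/10 = 11/5 = 2.2.
bread flour: 0.25 cup × 11/5 × 127 g/cup ≈ 70 g
honey: 0.75 L × 11/5 × 1000 mL/L = 1650 mL
grated parmesan: 180 g × 11/5 ÷ 100 g/cup × 16 tbsp/cup ≈ 63 tbsp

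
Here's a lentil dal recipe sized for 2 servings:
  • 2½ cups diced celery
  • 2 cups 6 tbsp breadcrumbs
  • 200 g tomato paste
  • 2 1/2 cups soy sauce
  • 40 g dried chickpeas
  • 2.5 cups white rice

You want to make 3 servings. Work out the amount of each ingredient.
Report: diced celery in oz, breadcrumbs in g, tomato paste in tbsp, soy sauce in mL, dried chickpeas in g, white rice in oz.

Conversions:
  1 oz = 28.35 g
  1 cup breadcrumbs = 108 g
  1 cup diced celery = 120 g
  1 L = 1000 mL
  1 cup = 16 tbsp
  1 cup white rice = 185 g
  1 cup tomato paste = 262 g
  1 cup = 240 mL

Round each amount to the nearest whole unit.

diced celery: 16 oz; breadcrumbs: 385 g; tomato paste: 18 tbsp; soy sauce: 900 mL; dried chickpeas: 60 g; white rice: 24 oz

Scaling factor: 3/2 = 1.5.
diced celery: 2.5 cup × 3/2 × 120 g/cup ÷ 28.35 g/oz ≈ 16 oz
breadcrumbs: (2 cup + 6 tbsp = 2.375 cup) × 3/2 × 108 g/cup ≈ 385 g
tomato paste: 200 g × 3/2 ÷ 262 g/cup × 16 tbsp/cup ≈ 18 tbsp
soy sauce: 2.5 cup × 3/2 × 240 mL/cup = 900 mL
dried chickpeas: 40 g × 3/2 = 60 g
white rice: 2.5 cup × 3/2 × 185 g/cup ÷ 28.35 g/oz ≈ 24 oz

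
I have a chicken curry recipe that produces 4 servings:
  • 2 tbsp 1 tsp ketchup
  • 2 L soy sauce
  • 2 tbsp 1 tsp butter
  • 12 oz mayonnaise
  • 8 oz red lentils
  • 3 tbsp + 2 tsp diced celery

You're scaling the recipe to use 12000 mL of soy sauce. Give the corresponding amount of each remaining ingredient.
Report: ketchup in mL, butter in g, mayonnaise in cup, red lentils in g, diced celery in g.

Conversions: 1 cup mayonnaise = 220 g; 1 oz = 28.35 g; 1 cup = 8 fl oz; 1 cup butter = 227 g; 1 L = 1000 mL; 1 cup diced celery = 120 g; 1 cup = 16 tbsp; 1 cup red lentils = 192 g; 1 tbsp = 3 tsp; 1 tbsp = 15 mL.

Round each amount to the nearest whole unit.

The original recipe has 2000 mL of soy sauce, so the scaling factor is 12000 ÷ 2000 = 6.
ketchup: (2 tbsp + 1 tsp = 7/3 tbsp) × 6 × 15 mL/tbsp = 210 mL
butter: (2 tbsp + 1 tsp = 7/3 tbsp) × 6 ÷ 16 tbsp/cup × 227 g/cup ≈ 199 g
mayonnaise: 12 oz × 6 × 28.35 g/oz ÷ 220 g/cup ≈ 9 cup
red lentils: 8 oz × 6 × 28.35 g/oz ≈ 1361 g
diced celery: (3 tbsp + 2 tsp = 11/3 tbsp) × 6 ÷ 16 tbsp/cup × 120 g/cup = 165 g

ketchup: 210 mL; butter: 199 g; mayonnaise: 9 cup; red lentils: 1361 g; diced celery: 165 g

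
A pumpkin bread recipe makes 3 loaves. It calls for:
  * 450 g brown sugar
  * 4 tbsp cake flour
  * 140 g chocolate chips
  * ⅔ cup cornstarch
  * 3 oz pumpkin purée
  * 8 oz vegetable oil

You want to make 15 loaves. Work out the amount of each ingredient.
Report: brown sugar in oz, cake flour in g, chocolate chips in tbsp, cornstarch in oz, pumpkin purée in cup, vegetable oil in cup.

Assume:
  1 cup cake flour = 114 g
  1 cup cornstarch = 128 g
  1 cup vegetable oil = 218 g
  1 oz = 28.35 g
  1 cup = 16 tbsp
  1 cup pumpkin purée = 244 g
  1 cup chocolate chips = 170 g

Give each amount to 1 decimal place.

brown sugar: 79.4 oz; cake flour: 142.5 g; chocolate chips: 65.9 tbsp; cornstarch: 15.0 oz; pumpkin purée: 1.7 cup; vegetable oil: 5.2 cup

Scaling factor: 15/3 = 5.
brown sugar: 450 g × 5 ÷ 28.35 g/oz ≈ 79.4 oz
cake flour: 4 tbsp × 5 ÷ 16 tbsp/cup × 114 g/cup = 142.5 g
chocolate chips: 140 g × 5 ÷ 170 g/cup × 16 tbsp/cup ≈ 65.9 tbsp
cornstarch: 2/3 cup × 5 × 128 g/cup ÷ 28.35 g/oz ≈ 15.0 oz
pumpkin purée: 3 oz × 5 × 28.35 g/oz ÷ 244 g/cup ≈ 1.7 cup
vegetable oil: 8 oz × 5 × 28.35 g/oz ÷ 218 g/cup ≈ 5.2 cup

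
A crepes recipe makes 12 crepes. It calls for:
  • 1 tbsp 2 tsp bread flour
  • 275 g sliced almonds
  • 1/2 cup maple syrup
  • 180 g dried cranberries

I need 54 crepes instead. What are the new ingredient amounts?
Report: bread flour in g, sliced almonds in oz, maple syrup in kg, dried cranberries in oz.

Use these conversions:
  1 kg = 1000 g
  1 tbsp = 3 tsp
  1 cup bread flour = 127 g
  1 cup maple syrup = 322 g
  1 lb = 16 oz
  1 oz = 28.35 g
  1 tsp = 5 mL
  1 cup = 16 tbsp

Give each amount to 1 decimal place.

bread flour: 59.5 g; sliced almonds: 43.7 oz; maple syrup: 0.7 kg; dried cranberries: 28.6 oz

Scaling factor: 54/12 = 9/2 = 4.5.
bread flour: (1 tbsp + 2 tsp = 5/3 tbsp) × 9/2 ÷ 16 tbsp/cup × 127 g/cup ≈ 59.5 g
sliced almonds: 275 g × 9/2 ÷ 28.35 g/oz ≈ 43.7 oz
maple syrup: 0.5 cup × 9/2 × 322 g/cup ÷ 1000 g/kg ≈ 0.7 kg
dried cranberries: 180 g × 9/2 ÷ 28.35 g/oz ≈ 28.6 oz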